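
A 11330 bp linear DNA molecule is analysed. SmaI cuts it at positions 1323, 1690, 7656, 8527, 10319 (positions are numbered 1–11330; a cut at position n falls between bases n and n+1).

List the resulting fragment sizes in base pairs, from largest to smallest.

Linear molecule, 5 cuts → 6 fragments:
  1323 − 0 = 1323 bp
  1690 − 1323 = 367 bp
  7656 − 1690 = 5966 bp
  8527 − 7656 = 871 bp
  10319 − 8527 = 1792 bp
  11330 − 10319 = 1011 bp
Sorted largest to smallest: 5966, 1792, 1323, 1011, 871, 367 bp.

5966, 1792, 1323, 1011, 871, 367 bp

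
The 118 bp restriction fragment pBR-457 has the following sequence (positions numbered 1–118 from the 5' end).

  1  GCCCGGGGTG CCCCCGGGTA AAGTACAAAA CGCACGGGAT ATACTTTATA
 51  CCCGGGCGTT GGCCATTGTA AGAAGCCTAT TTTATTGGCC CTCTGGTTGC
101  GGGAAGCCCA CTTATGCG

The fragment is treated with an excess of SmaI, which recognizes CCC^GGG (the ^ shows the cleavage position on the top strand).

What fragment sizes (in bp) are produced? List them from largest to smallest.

SmaI sites (CCCGGG) start at positions 2, 13, 51.
SmaI cuts after base 3 of each site, so after positions 4, 15, 53.
Linear molecule, 3 cuts → 4 fragments:
  1–4 → 4 bp
  5–15 → 11 bp
  16–53 → 38 bp
  54–118 → 65 bp
Sorted largest to smallest: 65, 38, 11, 4 bp.

65, 38, 11, 4 bp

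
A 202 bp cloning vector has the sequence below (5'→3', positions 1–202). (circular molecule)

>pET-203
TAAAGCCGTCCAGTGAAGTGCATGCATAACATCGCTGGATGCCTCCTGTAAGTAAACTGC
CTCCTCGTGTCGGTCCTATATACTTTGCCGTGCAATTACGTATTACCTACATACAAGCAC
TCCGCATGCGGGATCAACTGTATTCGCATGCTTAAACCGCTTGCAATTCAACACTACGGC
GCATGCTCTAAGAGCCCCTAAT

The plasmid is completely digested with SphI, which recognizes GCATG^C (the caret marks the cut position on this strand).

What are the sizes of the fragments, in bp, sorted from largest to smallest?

SphI sites (GCATGC) start at positions 20, 124, 146, 181.
SphI cuts after base 5 of each site (before the last base), so after positions 24, 128, 150, 185.
Circular molecule, 4 cuts → 4 fragments:
  25–128 → 104 bp
  129–150 → 22 bp
  151–185 → 35 bp
  186–202 then 1–24 → 17 + 24 = 41 bp
Sorted largest to smallest: 104, 41, 35, 22 bp.

104, 41, 35, 22 bp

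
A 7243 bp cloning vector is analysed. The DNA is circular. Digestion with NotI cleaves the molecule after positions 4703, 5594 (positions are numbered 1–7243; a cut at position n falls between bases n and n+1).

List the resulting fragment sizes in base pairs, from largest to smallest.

6352, 891 bp

Circular molecule, 2 cuts → 2 fragments:
  5594 − 4703 = 891 bp
  wrap: 7243 − 5594 + 4703 = 6352 bp
Sorted largest to smallest: 6352, 891 bp.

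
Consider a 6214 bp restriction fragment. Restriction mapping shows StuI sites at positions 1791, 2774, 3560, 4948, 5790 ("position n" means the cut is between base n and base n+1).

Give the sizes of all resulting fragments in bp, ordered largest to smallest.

1791, 1388, 983, 842, 786, 424 bp

Linear molecule, 5 cuts → 6 fragments:
  1791 − 0 = 1791 bp
  2774 − 1791 = 983 bp
  3560 − 2774 = 786 bp
  4948 − 3560 = 1388 bp
  5790 − 4948 = 842 bp
  6214 − 5790 = 424 bp
Sorted largest to smallest: 1791, 1388, 983, 842, 786, 424 bp.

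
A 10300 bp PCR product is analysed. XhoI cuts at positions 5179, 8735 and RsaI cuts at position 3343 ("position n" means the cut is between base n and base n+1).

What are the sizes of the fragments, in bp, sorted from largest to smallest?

Combined cut positions (sorted): 3343, 5179, 8735.
Linear molecule, 3 cuts → 4 fragments:
  3343 − 0 = 3343 bp
  5179 − 3343 = 1836 bp
  8735 − 5179 = 3556 bp
  10300 − 8735 = 1565 bp
Sorted largest to smallest: 3556, 3343, 1836, 1565 bp.

3556, 3343, 1836, 1565 bp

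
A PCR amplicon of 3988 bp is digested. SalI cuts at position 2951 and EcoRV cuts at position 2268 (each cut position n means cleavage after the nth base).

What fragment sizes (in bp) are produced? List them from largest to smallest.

2268, 1037, 683 bp

Combined cut positions (sorted): 2268, 2951.
Linear molecule, 2 cuts → 3 fragments:
  2268 − 0 = 2268 bp
  2951 − 2268 = 683 bp
  3988 − 2951 = 1037 bp
Sorted largest to smallest: 2268, 1037, 683 bp.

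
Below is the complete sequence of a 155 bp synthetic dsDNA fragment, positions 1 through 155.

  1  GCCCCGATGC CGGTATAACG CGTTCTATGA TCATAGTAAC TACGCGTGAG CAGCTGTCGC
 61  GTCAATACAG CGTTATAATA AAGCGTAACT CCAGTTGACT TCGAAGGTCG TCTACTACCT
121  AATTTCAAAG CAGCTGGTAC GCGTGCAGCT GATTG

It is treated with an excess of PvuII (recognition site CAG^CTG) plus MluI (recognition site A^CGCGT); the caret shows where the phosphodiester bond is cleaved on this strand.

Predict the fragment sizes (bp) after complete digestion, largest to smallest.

PvuII sites (CAGCTG) start at positions 51, 131, 146.
PvuII cuts after base 3 of each site, so after positions 53, 133, 148.
MluI sites (ACGCGT) start at positions 18, 42, 139.
MluI cuts after the first base of each site, so after positions 18, 42, 139.
Combined cut positions: 18, 42, 53, 133, 139, 148.
Linear molecule, 6 cuts → 7 fragments:
  1–18 → 18 bp
  19–42 → 24 bp
  43–53 → 11 bp
  54–133 → 80 bp
  134–139 → 6 bp
  140–148 → 9 bp
  149–155 → 7 bp
Sorted largest to smallest: 80, 24, 18, 11, 9, 7, 6 bp.

80, 24, 18, 11, 9, 7, 6 bp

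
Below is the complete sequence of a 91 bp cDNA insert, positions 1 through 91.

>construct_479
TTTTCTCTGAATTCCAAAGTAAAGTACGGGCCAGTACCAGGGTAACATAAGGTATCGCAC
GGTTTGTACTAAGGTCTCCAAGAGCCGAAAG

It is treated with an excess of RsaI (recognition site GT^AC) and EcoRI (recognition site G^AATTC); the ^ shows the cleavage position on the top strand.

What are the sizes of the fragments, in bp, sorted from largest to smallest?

RsaI sites (GTAC) start at positions 24, 34, 66.
RsaI cuts after base 2 of each site, so after positions 25, 35, 67.
The EcoRI site (GAATTC) starts at position 9.
EcoRI cuts after the first base of each site, so after position 9.
Combined cut positions: 9, 25, 35, 67.
Linear molecule, 4 cuts → 5 fragments:
  1–9 → 9 bp
  10–25 → 16 bp
  26–35 → 10 bp
  36–67 → 32 bp
  68–91 → 24 bp
Sorted largest to smallest: 32, 24, 16, 10, 9 bp.

32, 24, 16, 10, 9 bp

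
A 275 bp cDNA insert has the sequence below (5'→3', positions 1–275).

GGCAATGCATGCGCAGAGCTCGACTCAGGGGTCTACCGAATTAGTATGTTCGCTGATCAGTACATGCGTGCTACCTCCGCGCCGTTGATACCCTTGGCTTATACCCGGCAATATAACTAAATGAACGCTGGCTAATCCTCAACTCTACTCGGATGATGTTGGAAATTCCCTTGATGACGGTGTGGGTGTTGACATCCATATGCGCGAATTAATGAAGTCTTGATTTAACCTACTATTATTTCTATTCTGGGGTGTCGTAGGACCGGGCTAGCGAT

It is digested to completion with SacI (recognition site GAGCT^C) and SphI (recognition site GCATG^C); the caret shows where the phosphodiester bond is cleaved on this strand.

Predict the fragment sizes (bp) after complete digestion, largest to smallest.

The SacI site (GAGCTC) starts at position 16.
SacI cuts after base 5 of each site (before the last base), so after position 20.
The SphI site (GCATGC) starts at position 7.
SphI cuts after base 5 of each site (before the last base), so after position 11.
Combined cut positions: 11, 20.
Linear molecule, 2 cuts → 3 fragments:
  1–11 → 11 bp
  12–20 → 9 bp
  21–275 → 255 bp
Sorted largest to smallest: 255, 11, 9 bp.

255, 11, 9 bp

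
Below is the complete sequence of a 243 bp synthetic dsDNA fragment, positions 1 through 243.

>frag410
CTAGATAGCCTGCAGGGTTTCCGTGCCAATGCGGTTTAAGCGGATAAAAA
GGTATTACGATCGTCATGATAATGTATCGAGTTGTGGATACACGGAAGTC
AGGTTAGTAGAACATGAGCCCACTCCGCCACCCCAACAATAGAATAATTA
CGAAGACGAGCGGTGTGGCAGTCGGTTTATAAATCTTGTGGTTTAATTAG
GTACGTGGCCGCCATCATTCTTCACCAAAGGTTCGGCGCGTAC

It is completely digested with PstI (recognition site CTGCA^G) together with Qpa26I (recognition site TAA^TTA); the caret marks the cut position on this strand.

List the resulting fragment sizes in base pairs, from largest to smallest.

The PstI site (CTGCAG) starts at position 10.
PstI cuts after base 5 of each site (before the last base), so after position 14.
Qpa26I sites (TAATTA) start at positions 145, 194.
Qpa26I cuts after base 3 of each site, so after positions 147, 196.
Combined cut positions: 14, 147, 196.
Linear molecule, 3 cuts → 4 fragments:
  1–14 → 14 bp
  15–147 → 133 bp
  148–196 → 49 bp
  197–243 → 47 bp
Sorted largest to smallest: 133, 49, 47, 14 bp.

133, 49, 47, 14 bp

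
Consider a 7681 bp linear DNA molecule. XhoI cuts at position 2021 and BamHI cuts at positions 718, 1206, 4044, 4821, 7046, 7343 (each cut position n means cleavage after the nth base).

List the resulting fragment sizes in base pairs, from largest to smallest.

Combined cut positions (sorted): 718, 1206, 2021, 4044, 4821, 7046, 7343.
Linear molecule, 7 cuts → 8 fragments:
  718 − 0 = 718 bp
  1206 − 718 = 488 bp
  2021 − 1206 = 815 bp
  4044 − 2021 = 2023 bp
  4821 − 4044 = 777 bp
  7046 − 4821 = 2225 bp
  7343 − 7046 = 297 bp
  7681 − 7343 = 338 bp
Sorted largest to smallest: 2225, 2023, 815, 777, 718, 488, 338, 297 bp.

2225, 2023, 815, 777, 718, 488, 338, 297 bp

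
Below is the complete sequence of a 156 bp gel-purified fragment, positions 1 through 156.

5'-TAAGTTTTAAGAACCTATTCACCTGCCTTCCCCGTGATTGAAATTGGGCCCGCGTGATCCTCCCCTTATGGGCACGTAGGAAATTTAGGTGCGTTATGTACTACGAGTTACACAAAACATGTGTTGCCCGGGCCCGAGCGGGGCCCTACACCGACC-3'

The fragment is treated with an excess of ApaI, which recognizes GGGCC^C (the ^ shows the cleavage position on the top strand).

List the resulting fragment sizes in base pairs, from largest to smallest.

84, 50, 11, 11 bp

ApaI sites (GGGCCC) start at positions 46, 130, 141.
ApaI cuts after base 5 of each site (before the last base), so after positions 50, 134, 145.
Linear molecule, 3 cuts → 4 fragments:
  1–50 → 50 bp
  51–134 → 84 bp
  135–145 → 11 bp
  146–156 → 11 bp
Sorted largest to smallest: 84, 50, 11, 11 bp.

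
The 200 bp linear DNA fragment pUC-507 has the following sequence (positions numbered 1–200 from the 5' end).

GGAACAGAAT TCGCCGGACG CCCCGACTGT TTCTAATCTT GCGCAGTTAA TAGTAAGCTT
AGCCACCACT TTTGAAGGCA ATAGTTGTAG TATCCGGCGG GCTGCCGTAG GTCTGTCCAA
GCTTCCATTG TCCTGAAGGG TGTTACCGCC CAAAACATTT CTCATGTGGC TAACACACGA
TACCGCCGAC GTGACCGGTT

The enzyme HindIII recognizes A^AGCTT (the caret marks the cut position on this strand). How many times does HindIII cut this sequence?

AAGCTT occurs starting at positions 55, 119.
HindIII cuts at 2 sites.

2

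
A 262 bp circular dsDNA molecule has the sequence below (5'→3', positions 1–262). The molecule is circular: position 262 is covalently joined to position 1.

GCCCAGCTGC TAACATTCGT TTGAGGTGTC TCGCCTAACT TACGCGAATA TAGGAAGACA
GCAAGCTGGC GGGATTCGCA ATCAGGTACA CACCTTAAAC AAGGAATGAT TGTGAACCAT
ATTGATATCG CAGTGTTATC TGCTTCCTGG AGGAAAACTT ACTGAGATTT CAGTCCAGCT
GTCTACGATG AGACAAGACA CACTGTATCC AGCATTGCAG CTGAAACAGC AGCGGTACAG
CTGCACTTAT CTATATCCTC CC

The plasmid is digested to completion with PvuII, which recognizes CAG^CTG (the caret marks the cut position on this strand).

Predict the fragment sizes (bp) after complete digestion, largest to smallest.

PvuII sites (CAGCTG) start at positions 4, 176, 218, 238.
PvuII cuts after base 3 of each site, so after positions 6, 178, 220, 240.
Circular molecule, 4 cuts → 4 fragments:
  7–178 → 172 bp
  179–220 → 42 bp
  221–240 → 20 bp
  241–262 then 1–6 → 22 + 6 = 28 bp
Sorted largest to smallest: 172, 42, 28, 20 bp.

172, 42, 28, 20 bp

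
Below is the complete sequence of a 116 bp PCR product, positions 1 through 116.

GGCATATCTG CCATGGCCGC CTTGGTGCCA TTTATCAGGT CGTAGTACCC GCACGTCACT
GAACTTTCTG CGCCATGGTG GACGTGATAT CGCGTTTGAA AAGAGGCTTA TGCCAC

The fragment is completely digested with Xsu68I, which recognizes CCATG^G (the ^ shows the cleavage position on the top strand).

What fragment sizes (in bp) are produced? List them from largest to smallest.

Xsu68I sites (CCATGG) start at positions 11, 73.
Xsu68I cuts after base 5 of each site (before the last base), so after positions 15, 77.
Linear molecule, 2 cuts → 3 fragments:
  1–15 → 15 bp
  16–77 → 62 bp
  78–116 → 39 bp
Sorted largest to smallest: 62, 39, 15 bp.

62, 39, 15 bp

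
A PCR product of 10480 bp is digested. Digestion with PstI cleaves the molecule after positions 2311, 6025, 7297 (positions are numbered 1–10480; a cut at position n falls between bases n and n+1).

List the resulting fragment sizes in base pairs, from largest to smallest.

3714, 3183, 2311, 1272 bp

Linear molecule, 3 cuts → 4 fragments:
  2311 − 0 = 2311 bp
  6025 − 2311 = 3714 bp
  7297 − 6025 = 1272 bp
  10480 − 7297 = 3183 bp
Sorted largest to smallest: 3714, 3183, 2311, 1272 bp.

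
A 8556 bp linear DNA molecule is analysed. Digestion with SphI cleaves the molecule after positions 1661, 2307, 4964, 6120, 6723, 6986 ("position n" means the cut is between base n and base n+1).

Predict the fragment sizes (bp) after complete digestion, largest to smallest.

Linear molecule, 6 cuts → 7 fragments:
  1661 − 0 = 1661 bp
  2307 − 1661 = 646 bp
  4964 − 2307 = 2657 bp
  6120 − 4964 = 1156 bp
  6723 − 6120 = 603 bp
  6986 − 6723 = 263 bp
  8556 − 6986 = 1570 bp
Sorted largest to smallest: 2657, 1661, 1570, 1156, 646, 603, 263 bp.

2657, 1661, 1570, 1156, 646, 603, 263 bp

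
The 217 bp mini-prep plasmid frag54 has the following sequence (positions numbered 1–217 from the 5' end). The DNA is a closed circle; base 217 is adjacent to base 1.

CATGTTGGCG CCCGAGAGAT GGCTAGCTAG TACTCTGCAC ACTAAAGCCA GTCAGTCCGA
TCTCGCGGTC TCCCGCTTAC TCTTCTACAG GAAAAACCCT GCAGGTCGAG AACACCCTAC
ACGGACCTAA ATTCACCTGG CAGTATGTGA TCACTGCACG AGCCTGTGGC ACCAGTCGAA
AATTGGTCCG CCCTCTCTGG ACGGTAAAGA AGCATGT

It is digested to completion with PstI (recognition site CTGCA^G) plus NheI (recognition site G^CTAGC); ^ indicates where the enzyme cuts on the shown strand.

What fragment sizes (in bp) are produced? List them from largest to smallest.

The PstI site (CTGCAG) starts at position 99.
PstI cuts after base 5 of each site (before the last base), so after position 103.
The NheI site (GCTAGC) starts at position 22.
NheI cuts after the first base of each site, so after position 22.
Combined cut positions: 22, 103.
Circular molecule, 2 cuts → 2 fragments:
  23–103 → 81 bp
  104–217 then 1–22 → 114 + 22 = 136 bp
Sorted largest to smallest: 136, 81 bp.

136, 81 bp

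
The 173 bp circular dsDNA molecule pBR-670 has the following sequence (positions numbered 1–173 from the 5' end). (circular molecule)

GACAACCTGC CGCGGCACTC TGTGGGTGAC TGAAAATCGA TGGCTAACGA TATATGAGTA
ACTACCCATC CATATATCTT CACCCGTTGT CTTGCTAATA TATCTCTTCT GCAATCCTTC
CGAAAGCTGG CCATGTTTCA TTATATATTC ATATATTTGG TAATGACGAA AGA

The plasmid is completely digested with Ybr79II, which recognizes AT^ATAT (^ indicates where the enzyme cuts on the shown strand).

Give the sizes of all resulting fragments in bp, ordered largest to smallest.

72, 45, 26, 22, 8 bp

Ybr79II sites (ATATAT) start at positions 50, 72, 98, 143, 151.
Ybr79II cuts after base 2 of each site, so after positions 51, 73, 99, 144, 152.
Circular molecule, 5 cuts → 5 fragments:
  52–73 → 22 bp
  74–99 → 26 bp
  100–144 → 45 bp
  145–152 → 8 bp
  153–173 then 1–51 → 21 + 51 = 72 bp
Sorted largest to smallest: 72, 45, 26, 22, 8 bp.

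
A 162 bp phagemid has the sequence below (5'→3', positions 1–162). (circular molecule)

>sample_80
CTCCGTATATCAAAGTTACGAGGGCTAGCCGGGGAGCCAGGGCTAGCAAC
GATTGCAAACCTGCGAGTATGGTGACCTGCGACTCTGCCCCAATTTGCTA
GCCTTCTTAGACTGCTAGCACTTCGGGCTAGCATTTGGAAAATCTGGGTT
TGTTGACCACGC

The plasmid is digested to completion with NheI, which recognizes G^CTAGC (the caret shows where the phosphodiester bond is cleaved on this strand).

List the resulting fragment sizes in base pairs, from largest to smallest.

NheI sites (GCTAGC) start at positions 24, 42, 97, 114, 127.
NheI cuts after the first base of each site, so after positions 24, 42, 97, 114, 127.
Circular molecule, 5 cuts → 5 fragments:
  25–42 → 18 bp
  43–97 → 55 bp
  98–114 → 17 bp
  115–127 → 13 bp
  128–162 then 1–24 → 35 + 24 = 59 bp
Sorted largest to smallest: 59, 55, 18, 17, 13 bp.

59, 55, 18, 17, 13 bp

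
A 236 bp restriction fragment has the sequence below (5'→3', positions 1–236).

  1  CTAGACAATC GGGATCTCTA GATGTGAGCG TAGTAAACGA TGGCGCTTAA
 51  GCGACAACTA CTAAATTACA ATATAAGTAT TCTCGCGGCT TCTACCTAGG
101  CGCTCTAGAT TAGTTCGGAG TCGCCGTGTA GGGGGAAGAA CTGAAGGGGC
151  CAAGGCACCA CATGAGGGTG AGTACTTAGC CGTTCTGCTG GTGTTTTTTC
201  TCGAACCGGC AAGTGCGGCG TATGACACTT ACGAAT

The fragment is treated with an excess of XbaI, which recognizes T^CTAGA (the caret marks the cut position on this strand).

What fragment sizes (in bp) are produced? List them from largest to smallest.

132, 87, 17 bp

XbaI sites (TCTAGA) start at positions 17, 104.
XbaI cuts after the first base of each site, so after positions 17, 104.
Linear molecule, 2 cuts → 3 fragments:
  1–17 → 17 bp
  18–104 → 87 bp
  105–236 → 132 bp
Sorted largest to smallest: 132, 87, 17 bp.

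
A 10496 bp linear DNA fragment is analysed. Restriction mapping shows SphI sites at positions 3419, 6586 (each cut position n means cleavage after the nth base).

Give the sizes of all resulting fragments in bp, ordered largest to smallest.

Linear molecule, 2 cuts → 3 fragments:
  3419 − 0 = 3419 bp
  6586 − 3419 = 3167 bp
  10496 − 6586 = 3910 bp
Sorted largest to smallest: 3910, 3419, 3167 bp.

3910, 3419, 3167 bp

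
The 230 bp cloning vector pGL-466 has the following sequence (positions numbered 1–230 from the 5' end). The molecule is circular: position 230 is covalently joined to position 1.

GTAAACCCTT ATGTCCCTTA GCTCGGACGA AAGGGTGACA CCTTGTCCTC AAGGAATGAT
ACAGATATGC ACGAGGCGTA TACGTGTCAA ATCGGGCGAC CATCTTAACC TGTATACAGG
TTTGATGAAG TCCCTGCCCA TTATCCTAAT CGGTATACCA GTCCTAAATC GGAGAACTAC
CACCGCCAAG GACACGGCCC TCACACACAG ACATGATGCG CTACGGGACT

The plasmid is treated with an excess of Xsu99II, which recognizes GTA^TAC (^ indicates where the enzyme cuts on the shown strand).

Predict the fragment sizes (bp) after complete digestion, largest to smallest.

Xsu99II sites (GTATAC) start at positions 78, 112, 153.
Xsu99II cuts after base 3 of each site, so after positions 80, 114, 155.
Circular molecule, 3 cuts → 3 fragments:
  81–114 → 34 bp
  115–155 → 41 bp
  156–230 then 1–80 → 75 + 80 = 155 bp
Sorted largest to smallest: 155, 41, 34 bp.

155, 41, 34 bp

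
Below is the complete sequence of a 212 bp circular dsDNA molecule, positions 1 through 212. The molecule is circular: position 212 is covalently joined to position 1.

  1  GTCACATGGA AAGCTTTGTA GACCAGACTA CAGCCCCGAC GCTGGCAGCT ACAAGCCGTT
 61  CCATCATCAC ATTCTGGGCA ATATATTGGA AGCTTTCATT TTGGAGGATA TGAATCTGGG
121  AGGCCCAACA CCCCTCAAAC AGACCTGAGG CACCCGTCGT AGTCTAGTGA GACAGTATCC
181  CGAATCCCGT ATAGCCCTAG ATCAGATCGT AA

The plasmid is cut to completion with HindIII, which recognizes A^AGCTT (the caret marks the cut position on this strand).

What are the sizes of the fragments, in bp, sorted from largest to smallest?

HindIII sites (AAGCTT) start at positions 11, 90.
HindIII cuts after the first base of each site, so after positions 11, 90.
Circular molecule, 2 cuts → 2 fragments:
  12–90 → 79 bp
  91–212 then 1–11 → 122 + 11 = 133 bp
Sorted largest to smallest: 133, 79 bp.

133, 79 bp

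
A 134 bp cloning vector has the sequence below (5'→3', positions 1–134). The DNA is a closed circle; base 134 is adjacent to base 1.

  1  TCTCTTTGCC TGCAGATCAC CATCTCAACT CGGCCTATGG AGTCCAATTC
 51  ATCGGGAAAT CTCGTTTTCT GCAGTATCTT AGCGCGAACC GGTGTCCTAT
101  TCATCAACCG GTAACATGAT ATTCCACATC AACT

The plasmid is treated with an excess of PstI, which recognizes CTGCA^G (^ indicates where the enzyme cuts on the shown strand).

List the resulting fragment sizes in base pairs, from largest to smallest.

75, 59 bp

PstI sites (CTGCAG) start at positions 10, 69.
PstI cuts after base 5 of each site (before the last base), so after positions 14, 73.
Circular molecule, 2 cuts → 2 fragments:
  15–73 → 59 bp
  74–134 then 1–14 → 61 + 14 = 75 bp
Sorted largest to smallest: 75, 59 bp.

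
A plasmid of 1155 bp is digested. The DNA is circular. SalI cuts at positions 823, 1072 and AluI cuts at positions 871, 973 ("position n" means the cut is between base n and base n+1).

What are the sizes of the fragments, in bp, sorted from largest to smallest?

Combined cut positions (sorted): 823, 871, 973, 1072.
Circular molecule, 4 cuts → 4 fragments:
  871 − 823 = 48 bp
  973 − 871 = 102 bp
  1072 − 973 = 99 bp
  wrap: 1155 − 1072 + 823 = 906 bp
Sorted largest to smallest: 906, 102, 99, 48 bp.

906, 102, 99, 48 bp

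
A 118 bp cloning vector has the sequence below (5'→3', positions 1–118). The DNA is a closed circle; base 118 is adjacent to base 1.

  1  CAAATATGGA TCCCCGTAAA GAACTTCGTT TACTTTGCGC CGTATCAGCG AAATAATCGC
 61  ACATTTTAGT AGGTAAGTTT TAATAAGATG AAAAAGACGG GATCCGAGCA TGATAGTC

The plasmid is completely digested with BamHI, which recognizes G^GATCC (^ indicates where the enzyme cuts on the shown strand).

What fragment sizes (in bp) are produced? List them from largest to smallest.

BamHI sites (GGATCC) start at positions 8, 100.
BamHI cuts after the first base of each site, so after positions 8, 100.
Circular molecule, 2 cuts → 2 fragments:
  9–100 → 92 bp
  101–118 then 1–8 → 18 + 8 = 26 bp
Sorted largest to smallest: 92, 26 bp.

92, 26 bp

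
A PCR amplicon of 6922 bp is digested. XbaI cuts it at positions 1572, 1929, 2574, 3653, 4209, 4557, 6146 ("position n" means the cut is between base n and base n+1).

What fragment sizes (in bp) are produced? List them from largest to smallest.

Linear molecule, 7 cuts → 8 fragments:
  1572 − 0 = 1572 bp
  1929 − 1572 = 357 bp
  2574 − 1929 = 645 bp
  3653 − 2574 = 1079 bp
  4209 − 3653 = 556 bp
  4557 − 4209 = 348 bp
  6146 − 4557 = 1589 bp
  6922 − 6146 = 776 bp
Sorted largest to smallest: 1589, 1572, 1079, 776, 645, 556, 357, 348 bp.

1589, 1572, 1079, 776, 645, 556, 357, 348 bp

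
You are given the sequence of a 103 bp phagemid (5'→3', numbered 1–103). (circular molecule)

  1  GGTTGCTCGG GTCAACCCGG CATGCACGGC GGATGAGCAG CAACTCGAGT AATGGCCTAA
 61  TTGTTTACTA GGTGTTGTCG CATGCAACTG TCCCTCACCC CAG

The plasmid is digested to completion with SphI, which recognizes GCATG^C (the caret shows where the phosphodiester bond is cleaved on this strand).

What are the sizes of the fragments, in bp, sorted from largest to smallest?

60, 43 bp

SphI sites (GCATGC) start at positions 20, 80.
SphI cuts after base 5 of each site (before the last base), so after positions 24, 84.
Circular molecule, 2 cuts → 2 fragments:
  25–84 → 60 bp
  85–103 then 1–24 → 19 + 24 = 43 bp
Sorted largest to smallest: 60, 43 bp.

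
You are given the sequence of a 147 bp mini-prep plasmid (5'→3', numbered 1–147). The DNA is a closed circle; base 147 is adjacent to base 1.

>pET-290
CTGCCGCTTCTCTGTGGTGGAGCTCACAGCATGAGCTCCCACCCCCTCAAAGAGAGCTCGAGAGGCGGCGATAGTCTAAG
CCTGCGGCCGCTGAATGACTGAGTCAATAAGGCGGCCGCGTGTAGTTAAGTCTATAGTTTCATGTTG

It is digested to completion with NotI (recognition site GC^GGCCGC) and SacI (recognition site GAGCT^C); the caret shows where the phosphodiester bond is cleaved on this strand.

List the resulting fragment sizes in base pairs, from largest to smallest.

58, 28, 27, 21, 13 bp

NotI sites (GCGGCCGC) start at positions 84, 112.
NotI cuts after base 2 of each site, so after positions 85, 113.
SacI sites (GAGCTC) start at positions 20, 33, 54.
SacI cuts after base 5 of each site (before the last base), so after positions 24, 37, 58.
Combined cut positions: 24, 37, 58, 85, 113.
Circular molecule, 5 cuts → 5 fragments:
  25–37 → 13 bp
  38–58 → 21 bp
  59–85 → 27 bp
  86–113 → 28 bp
  114–147 then 1–24 → 34 + 24 = 58 bp
Sorted largest to smallest: 58, 28, 27, 21, 13 bp.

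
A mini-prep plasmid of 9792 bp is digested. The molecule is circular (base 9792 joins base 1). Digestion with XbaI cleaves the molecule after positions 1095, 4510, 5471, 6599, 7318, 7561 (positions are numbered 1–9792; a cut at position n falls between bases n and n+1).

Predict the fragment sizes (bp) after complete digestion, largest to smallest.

Circular molecule, 6 cuts → 6 fragments:
  4510 − 1095 = 3415 bp
  5471 − 4510 = 961 bp
  6599 − 5471 = 1128 bp
  7318 − 6599 = 719 bp
  7561 − 7318 = 243 bp
  wrap: 9792 − 7561 + 1095 = 3326 bp
Sorted largest to smallest: 3415, 3326, 1128, 961, 719, 243 bp.

3415, 3326, 1128, 961, 719, 243 bp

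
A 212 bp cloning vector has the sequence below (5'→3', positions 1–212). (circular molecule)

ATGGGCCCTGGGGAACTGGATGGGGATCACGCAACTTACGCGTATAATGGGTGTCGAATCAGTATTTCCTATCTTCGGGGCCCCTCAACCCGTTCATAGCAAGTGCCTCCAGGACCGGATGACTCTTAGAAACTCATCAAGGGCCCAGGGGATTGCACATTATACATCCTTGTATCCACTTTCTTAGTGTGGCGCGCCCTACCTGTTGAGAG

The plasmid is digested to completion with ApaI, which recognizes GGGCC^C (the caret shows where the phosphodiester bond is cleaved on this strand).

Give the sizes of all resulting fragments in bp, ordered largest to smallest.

75, 74, 63 bp

ApaI sites (GGGCCC) start at positions 3, 78, 141.
ApaI cuts after base 5 of each site (before the last base), so after positions 7, 82, 145.
Circular molecule, 3 cuts → 3 fragments:
  8–82 → 75 bp
  83–145 → 63 bp
  146–212 then 1–7 → 67 + 7 = 74 bp
Sorted largest to smallest: 75, 74, 63 bp.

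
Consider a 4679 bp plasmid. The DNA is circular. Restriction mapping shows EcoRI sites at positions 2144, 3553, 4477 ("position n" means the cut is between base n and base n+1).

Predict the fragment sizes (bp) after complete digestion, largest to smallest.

2346, 1409, 924 bp

Circular molecule, 3 cuts → 3 fragments:
  3553 − 2144 = 1409 bp
  4477 − 3553 = 924 bp
  wrap: 4679 − 4477 + 2144 = 2346 bp
Sorted largest to smallest: 2346, 1409, 924 bp.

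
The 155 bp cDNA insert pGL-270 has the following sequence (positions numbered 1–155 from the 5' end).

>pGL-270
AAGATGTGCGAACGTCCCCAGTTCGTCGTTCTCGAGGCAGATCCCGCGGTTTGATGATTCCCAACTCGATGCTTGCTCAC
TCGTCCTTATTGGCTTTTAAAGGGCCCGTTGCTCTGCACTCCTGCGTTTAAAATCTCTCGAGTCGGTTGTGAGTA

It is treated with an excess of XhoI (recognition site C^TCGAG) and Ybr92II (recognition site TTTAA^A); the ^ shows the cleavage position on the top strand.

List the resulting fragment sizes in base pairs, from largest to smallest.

69, 31, 31, 18, 6 bp

XhoI sites (CTCGAG) start at positions 31, 137.
XhoI cuts after the first base of each site, so after positions 31, 137.
Ybr92II sites (TTTAAA) start at positions 96, 127.
Ybr92II cuts after base 5 of each site (before the last base), so after positions 100, 131.
Combined cut positions: 31, 100, 131, 137.
Linear molecule, 4 cuts → 5 fragments:
  1–31 → 31 bp
  32–100 → 69 bp
  101–131 → 31 bp
  132–137 → 6 bp
  138–155 → 18 bp
Sorted largest to smallest: 69, 31, 31, 18, 6 bp.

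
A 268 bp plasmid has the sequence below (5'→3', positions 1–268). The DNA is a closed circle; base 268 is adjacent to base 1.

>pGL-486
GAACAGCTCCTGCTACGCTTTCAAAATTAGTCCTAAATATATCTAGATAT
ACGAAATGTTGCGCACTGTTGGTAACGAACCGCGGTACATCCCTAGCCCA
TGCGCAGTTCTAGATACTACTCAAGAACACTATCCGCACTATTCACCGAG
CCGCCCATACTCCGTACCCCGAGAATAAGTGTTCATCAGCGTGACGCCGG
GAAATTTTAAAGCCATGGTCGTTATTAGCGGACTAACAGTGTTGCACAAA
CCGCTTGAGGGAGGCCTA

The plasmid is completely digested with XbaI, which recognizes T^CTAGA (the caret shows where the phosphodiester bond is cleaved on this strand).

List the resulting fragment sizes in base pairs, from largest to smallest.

201, 67 bp

XbaI sites (TCTAGA) start at positions 42, 109.
XbaI cuts after the first base of each site, so after positions 42, 109.
Circular molecule, 2 cuts → 2 fragments:
  43–109 → 67 bp
  110–268 then 1–42 → 159 + 42 = 201 bp
Sorted largest to smallest: 201, 67 bp.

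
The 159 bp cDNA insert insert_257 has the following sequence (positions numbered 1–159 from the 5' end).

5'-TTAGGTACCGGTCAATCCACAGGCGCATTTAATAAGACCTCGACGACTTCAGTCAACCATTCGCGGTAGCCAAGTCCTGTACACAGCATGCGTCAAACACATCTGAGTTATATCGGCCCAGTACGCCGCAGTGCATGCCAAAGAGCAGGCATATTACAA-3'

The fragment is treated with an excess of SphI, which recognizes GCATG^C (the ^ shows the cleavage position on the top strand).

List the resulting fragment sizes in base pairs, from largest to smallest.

90, 47, 22 bp

SphI sites (GCATGC) start at positions 86, 133.
SphI cuts after base 5 of each site (before the last base), so after positions 90, 137.
Linear molecule, 2 cuts → 3 fragments:
  1–90 → 90 bp
  91–137 → 47 bp
  138–159 → 22 bp
Sorted largest to smallest: 90, 47, 22 bp.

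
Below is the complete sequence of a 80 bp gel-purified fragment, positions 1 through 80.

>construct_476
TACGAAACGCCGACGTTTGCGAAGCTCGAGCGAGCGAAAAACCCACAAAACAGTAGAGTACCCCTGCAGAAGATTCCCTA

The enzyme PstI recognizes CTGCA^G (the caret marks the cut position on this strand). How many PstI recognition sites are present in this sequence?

CTGCAG occurs starting at position 64.
PstI cuts at 1 site.

1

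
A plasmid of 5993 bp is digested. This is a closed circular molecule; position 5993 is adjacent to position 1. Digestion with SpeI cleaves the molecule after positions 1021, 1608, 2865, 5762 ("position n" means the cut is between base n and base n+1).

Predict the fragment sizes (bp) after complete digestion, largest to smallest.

2897, 1257, 1252, 587 bp

Circular molecule, 4 cuts → 4 fragments:
  1608 − 1021 = 587 bp
  2865 − 1608 = 1257 bp
  5762 − 2865 = 2897 bp
  wrap: 5993 − 5762 + 1021 = 1252 bp
Sorted largest to smallest: 2897, 1257, 1252, 587 bp.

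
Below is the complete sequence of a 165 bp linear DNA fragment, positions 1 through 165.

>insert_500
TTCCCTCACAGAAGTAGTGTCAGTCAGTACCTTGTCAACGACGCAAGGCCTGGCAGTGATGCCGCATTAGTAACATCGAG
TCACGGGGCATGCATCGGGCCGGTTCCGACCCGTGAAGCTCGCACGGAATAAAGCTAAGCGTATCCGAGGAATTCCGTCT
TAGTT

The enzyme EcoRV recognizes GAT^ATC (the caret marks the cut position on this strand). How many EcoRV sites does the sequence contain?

No occurrence of GATATC is present in the sequence.
EcoRV does not cut: 0 sites.

0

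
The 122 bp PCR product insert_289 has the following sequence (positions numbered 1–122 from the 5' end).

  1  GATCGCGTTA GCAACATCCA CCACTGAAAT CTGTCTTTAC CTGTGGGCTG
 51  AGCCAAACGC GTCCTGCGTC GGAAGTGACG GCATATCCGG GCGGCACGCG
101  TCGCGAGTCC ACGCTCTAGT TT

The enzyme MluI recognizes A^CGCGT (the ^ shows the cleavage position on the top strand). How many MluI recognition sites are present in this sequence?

ACGCGT occurs starting at positions 57, 96.
MluI cuts at 2 sites.

2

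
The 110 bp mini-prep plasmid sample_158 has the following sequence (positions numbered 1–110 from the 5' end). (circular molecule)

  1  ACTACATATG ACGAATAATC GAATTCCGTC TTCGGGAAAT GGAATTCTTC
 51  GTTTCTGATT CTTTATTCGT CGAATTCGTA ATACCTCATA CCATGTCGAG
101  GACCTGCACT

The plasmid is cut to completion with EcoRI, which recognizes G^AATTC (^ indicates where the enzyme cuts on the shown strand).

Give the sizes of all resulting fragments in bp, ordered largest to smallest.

EcoRI sites (GAATTC) start at positions 21, 42, 72.
EcoRI cuts after the first base of each site, so after positions 21, 42, 72.
Circular molecule, 3 cuts → 3 fragments:
  22–42 → 21 bp
  43–72 → 30 bp
  73–110 then 1–21 → 38 + 21 = 59 bp
Sorted largest to smallest: 59, 30, 21 bp.

59, 30, 21 bp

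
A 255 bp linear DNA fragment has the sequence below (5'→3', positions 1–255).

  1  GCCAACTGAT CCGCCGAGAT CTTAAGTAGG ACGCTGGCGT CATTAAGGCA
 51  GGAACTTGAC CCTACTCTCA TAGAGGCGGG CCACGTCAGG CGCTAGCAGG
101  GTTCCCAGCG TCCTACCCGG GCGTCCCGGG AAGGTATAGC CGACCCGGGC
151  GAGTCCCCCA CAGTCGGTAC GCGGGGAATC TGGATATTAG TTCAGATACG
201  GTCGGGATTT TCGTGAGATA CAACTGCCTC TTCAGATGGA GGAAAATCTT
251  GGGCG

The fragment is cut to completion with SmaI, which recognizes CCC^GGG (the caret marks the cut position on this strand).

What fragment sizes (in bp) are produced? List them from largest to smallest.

SmaI sites (CCCGGG) start at positions 116, 125, 144.
SmaI cuts after base 3 of each site, so after positions 118, 127, 146.
Linear molecule, 3 cuts → 4 fragments:
  1–118 → 118 bp
  119–127 → 9 bp
  128–146 → 19 bp
  147–255 → 109 bp
Sorted largest to smallest: 118, 109, 19, 9 bp.

118, 109, 19, 9 bp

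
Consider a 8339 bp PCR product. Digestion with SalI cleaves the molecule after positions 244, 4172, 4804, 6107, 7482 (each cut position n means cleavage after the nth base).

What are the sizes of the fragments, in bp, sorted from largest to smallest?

Linear molecule, 5 cuts → 6 fragments:
  244 − 0 = 244 bp
  4172 − 244 = 3928 bp
  4804 − 4172 = 632 bp
  6107 − 4804 = 1303 bp
  7482 − 6107 = 1375 bp
  8339 − 7482 = 857 bp
Sorted largest to smallest: 3928, 1375, 1303, 857, 632, 244 bp.

3928, 1375, 1303, 857, 632, 244 bp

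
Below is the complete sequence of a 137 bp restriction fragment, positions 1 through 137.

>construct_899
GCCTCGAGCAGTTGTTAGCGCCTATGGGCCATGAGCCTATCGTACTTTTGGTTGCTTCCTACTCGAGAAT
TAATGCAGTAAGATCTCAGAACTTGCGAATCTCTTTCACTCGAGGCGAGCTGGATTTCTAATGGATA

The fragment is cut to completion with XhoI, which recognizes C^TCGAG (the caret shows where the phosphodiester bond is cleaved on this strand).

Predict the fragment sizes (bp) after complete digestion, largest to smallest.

59, 47, 28, 3 bp

XhoI sites (CTCGAG) start at positions 3, 62, 109.
XhoI cuts after the first base of each site, so after positions 3, 62, 109.
Linear molecule, 3 cuts → 4 fragments:
  1–3 → 3 bp
  4–62 → 59 bp
  63–109 → 47 bp
  110–137 → 28 bp
Sorted largest to smallest: 59, 47, 28, 3 bp.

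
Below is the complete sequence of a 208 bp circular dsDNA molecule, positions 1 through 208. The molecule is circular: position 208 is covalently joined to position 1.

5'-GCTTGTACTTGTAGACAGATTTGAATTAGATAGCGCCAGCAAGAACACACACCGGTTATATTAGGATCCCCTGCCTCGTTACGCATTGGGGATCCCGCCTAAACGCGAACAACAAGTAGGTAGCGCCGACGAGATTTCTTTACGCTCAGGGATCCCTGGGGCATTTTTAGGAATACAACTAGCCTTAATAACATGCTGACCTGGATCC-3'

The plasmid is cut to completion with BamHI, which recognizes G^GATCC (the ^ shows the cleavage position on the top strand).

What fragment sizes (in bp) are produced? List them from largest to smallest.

69, 60, 53, 26 bp

BamHI sites (GGATCC) start at positions 64, 90, 150, 203.
BamHI cuts after the first base of each site, so after positions 64, 90, 150, 203.
Circular molecule, 4 cuts → 4 fragments:
  65–90 → 26 bp
  91–150 → 60 bp
  151–203 → 53 bp
  204–208 then 1–64 → 5 + 64 = 69 bp
Sorted largest to smallest: 69, 60, 53, 26 bp.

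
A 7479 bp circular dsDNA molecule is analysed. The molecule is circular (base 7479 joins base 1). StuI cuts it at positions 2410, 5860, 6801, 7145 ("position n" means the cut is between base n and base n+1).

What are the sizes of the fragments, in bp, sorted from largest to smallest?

Circular molecule, 4 cuts → 4 fragments:
  5860 − 2410 = 3450 bp
  6801 − 5860 = 941 bp
  7145 − 6801 = 344 bp
  wrap: 7479 − 7145 + 2410 = 2744 bp
Sorted largest to smallest: 3450, 2744, 941, 344 bp.

3450, 2744, 941, 344 bp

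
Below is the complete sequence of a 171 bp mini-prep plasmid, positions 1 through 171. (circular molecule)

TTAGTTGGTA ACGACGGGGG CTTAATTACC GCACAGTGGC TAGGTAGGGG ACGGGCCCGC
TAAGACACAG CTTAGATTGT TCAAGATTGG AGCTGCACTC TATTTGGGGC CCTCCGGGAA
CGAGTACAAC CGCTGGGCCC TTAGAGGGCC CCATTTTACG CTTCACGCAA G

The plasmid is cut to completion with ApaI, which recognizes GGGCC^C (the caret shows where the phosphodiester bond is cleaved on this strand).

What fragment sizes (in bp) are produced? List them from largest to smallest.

78, 54, 28, 11 bp

ApaI sites (GGGCCC) start at positions 53, 107, 135, 146.
ApaI cuts after base 5 of each site (before the last base), so after positions 57, 111, 139, 150.
Circular molecule, 4 cuts → 4 fragments:
  58–111 → 54 bp
  112–139 → 28 bp
  140–150 → 11 bp
  151–171 then 1–57 → 21 + 57 = 78 bp
Sorted largest to smallest: 78, 54, 28, 11 bp.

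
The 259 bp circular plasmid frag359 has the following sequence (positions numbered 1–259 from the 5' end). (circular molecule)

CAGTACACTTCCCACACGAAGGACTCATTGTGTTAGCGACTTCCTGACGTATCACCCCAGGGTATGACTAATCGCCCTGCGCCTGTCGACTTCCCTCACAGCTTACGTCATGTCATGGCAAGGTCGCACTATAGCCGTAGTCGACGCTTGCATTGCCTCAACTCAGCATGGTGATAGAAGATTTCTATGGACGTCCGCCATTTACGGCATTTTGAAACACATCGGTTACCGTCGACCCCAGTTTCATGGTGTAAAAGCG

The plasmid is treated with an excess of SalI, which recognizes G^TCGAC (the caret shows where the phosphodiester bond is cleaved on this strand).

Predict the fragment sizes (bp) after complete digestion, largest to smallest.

SalI sites (GTCGAC) start at positions 85, 140, 231.
SalI cuts after the first base of each site, so after positions 85, 140, 231.
Circular molecule, 3 cuts → 3 fragments:
  86–140 → 55 bp
  141–231 → 91 bp
  232–259 then 1–85 → 28 + 85 = 113 bp
Sorted largest to smallest: 113, 91, 55 bp.

113, 91, 55 bp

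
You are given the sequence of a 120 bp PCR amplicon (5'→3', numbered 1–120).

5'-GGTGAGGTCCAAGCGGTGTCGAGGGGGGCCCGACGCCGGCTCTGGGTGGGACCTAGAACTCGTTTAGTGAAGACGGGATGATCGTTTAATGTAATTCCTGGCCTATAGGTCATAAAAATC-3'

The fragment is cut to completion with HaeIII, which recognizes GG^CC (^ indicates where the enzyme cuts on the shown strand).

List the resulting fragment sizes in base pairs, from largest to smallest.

73, 28, 19 bp

HaeIII sites (GGCC) start at positions 27, 100.
HaeIII cuts after base 2 of each site, so after positions 28, 101.
Linear molecule, 2 cuts → 3 fragments:
  1–28 → 28 bp
  29–101 → 73 bp
  102–120 → 19 bp
Sorted largest to smallest: 73, 28, 19 bp.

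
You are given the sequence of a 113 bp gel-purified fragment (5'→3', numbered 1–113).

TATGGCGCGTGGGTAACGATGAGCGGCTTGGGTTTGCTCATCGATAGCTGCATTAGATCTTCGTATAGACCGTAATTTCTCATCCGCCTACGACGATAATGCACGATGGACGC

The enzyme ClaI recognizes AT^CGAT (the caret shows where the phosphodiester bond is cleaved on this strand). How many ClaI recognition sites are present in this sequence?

ATCGAT occurs starting at position 40.
ClaI cuts at 1 site.

1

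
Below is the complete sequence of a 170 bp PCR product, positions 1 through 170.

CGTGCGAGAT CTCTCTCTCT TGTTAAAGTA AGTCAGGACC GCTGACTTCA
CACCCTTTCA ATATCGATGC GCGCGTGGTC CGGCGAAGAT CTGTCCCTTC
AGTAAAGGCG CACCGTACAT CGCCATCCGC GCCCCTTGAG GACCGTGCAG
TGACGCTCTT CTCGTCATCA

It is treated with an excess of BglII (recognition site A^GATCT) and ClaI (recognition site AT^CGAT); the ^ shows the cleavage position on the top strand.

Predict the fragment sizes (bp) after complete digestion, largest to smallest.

83, 57, 23, 7 bp

BglII sites (AGATCT) start at positions 7, 87.
BglII cuts after the first base of each site, so after positions 7, 87.
The ClaI site (ATCGAT) starts at position 63.
ClaI cuts after base 2 of each site, so after position 64.
Combined cut positions: 7, 64, 87.
Linear molecule, 3 cuts → 4 fragments:
  1–7 → 7 bp
  8–64 → 57 bp
  65–87 → 23 bp
  88–170 → 83 bp
Sorted largest to smallest: 83, 57, 23, 7 bp.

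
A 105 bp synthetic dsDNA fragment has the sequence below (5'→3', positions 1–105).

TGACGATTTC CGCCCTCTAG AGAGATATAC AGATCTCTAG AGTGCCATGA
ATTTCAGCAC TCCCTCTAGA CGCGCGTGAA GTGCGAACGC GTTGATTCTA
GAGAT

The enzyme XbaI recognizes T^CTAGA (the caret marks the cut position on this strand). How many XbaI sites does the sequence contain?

TCTAGA occurs starting at positions 16, 36, 65, 97.
XbaI cuts at 4 sites.

4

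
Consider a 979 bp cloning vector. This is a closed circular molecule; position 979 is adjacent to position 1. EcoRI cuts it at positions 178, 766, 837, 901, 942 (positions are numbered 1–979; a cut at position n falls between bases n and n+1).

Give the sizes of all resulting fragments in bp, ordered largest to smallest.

Circular molecule, 5 cuts → 5 fragments:
  766 − 178 = 588 bp
  837 − 766 = 71 bp
  901 − 837 = 64 bp
  942 − 901 = 41 bp
  wrap: 979 − 942 + 178 = 215 bp
Sorted largest to smallest: 588, 215, 71, 64, 41 bp.

588, 215, 71, 64, 41 bp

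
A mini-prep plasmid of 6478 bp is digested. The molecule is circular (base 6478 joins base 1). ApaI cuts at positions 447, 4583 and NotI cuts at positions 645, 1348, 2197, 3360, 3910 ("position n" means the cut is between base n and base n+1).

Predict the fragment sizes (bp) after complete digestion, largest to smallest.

2342, 1163, 849, 703, 673, 550, 198 bp

Combined cut positions (sorted): 447, 645, 1348, 2197, 3360, 3910, 4583.
Circular molecule, 7 cuts → 7 fragments:
  645 − 447 = 198 bp
  1348 − 645 = 703 bp
  2197 − 1348 = 849 bp
  3360 − 2197 = 1163 bp
  3910 − 3360 = 550 bp
  4583 − 3910 = 673 bp
  wrap: 6478 − 4583 + 447 = 2342 bp
Sorted largest to smallest: 2342, 1163, 849, 703, 673, 550, 198 bp.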